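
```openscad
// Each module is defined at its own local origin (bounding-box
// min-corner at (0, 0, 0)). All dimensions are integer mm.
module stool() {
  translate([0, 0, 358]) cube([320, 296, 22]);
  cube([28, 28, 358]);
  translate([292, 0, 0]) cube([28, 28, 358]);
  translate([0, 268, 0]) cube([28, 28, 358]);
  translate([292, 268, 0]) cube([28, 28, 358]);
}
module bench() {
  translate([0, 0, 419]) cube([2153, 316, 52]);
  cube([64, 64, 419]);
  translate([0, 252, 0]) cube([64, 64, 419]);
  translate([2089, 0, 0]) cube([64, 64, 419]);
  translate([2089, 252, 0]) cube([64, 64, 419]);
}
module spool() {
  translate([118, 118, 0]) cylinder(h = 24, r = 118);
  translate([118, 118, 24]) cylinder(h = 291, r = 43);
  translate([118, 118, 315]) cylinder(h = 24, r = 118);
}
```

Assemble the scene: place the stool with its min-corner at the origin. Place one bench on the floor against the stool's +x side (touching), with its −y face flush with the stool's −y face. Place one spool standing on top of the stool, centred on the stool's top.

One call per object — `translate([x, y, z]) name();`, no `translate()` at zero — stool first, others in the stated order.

stool();
translate([320, 0, 0]) bench();
translate([42, 30, 380]) spool();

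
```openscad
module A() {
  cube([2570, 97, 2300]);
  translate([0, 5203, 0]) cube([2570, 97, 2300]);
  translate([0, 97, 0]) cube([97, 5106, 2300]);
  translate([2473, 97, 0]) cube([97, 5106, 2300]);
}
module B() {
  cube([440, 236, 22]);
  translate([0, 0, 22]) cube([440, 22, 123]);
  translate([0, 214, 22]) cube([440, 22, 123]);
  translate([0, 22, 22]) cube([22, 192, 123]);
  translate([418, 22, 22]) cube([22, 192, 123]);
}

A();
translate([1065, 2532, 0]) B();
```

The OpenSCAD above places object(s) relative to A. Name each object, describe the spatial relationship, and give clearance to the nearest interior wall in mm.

A is a house frame. B is an open box. The open box sits inside the house frame, centred. The clearance to the nearest interior wall is 968 mm.

Clearances: x = 968, y = 2435; minimum 968 mm.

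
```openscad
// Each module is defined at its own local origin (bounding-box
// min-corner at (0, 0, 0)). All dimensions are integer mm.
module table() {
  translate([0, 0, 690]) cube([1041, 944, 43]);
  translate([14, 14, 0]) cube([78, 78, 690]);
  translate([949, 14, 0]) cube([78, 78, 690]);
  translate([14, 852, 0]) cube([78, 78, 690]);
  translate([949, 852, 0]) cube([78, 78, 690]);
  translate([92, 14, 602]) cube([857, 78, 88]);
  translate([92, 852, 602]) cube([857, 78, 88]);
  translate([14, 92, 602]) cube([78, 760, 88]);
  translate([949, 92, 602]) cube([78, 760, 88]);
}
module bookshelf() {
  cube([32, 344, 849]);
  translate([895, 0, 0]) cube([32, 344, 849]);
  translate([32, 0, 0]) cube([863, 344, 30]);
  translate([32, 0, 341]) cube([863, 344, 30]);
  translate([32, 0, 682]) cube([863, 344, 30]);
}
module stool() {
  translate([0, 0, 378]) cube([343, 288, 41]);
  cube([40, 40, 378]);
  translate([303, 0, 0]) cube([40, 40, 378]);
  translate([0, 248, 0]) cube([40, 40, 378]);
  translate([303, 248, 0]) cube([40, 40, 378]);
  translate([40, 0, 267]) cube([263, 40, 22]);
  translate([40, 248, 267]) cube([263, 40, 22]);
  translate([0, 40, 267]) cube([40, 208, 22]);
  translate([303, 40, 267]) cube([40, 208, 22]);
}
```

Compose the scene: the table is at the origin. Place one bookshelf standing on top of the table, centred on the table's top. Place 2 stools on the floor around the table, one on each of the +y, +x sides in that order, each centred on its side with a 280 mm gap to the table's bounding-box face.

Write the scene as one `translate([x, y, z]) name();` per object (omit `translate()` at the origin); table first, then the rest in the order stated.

table();
translate([57, 300, 733]) bookshelf();
translate([349, 1224, 0]) stool();
translate([1321, 328, 0]) stool();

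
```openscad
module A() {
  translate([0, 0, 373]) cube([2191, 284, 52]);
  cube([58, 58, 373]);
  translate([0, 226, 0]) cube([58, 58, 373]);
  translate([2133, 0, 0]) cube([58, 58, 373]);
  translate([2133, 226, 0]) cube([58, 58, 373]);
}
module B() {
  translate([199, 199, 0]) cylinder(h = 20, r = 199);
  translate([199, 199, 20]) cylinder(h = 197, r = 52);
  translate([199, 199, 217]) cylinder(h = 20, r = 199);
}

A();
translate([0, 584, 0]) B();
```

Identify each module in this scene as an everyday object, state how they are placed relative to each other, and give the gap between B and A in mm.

A is a bench. B is a spool. The spool is on the floor beside the bench on its +y side. The gap between the spool and the bench is 300 mm.

The spool's nearest face is 300 mm from the bench's +y face.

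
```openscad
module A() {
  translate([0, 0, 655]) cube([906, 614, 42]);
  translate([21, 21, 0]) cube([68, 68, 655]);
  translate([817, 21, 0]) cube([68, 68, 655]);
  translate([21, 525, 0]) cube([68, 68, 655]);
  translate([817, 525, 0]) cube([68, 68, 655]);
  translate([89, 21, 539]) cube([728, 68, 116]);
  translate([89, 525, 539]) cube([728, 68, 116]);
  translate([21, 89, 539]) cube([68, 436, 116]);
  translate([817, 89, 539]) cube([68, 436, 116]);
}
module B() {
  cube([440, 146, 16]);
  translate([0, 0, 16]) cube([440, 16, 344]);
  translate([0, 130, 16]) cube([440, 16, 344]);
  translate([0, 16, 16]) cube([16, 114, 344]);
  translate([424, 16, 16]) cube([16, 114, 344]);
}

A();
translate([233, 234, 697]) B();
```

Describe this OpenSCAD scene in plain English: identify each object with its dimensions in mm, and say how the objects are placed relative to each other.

A is a rectangular dining table. The top is 906×614×42 mm with its upper surface at z = 697 mm. It stands on four 68×68 mm square legs, each inset 21 mm from the nearest pair of top edges, running from the floor to the underside of the top. Four apron rails, 68 mm thick and 116 mm tall, run between adjacent legs with their top edges flush with the underside of the top and their outer faces flush with the legs' outer faces.

B is an open storage box with external size 440×146×360 mm and wall thickness 16 mm (the base is also 16 mm thick). The base covers the whole footprint; the four walls stand on the base, with the y-facing walls full-width and the x-facing walls fitting between their inner faces.

The open box is on top of the table, centred.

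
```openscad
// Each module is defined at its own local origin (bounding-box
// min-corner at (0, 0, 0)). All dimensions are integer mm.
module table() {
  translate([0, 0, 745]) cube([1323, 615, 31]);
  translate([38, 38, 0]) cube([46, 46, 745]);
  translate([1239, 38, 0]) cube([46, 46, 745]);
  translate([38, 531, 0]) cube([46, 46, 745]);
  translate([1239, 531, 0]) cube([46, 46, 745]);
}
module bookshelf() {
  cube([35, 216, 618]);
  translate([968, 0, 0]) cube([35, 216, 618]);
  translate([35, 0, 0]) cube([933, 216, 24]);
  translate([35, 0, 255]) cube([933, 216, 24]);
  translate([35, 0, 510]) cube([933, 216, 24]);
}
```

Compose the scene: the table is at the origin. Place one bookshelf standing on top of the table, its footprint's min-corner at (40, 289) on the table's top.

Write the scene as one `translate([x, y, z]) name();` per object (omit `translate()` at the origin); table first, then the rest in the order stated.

table();
translate([40, 289, 776]) bookshelf();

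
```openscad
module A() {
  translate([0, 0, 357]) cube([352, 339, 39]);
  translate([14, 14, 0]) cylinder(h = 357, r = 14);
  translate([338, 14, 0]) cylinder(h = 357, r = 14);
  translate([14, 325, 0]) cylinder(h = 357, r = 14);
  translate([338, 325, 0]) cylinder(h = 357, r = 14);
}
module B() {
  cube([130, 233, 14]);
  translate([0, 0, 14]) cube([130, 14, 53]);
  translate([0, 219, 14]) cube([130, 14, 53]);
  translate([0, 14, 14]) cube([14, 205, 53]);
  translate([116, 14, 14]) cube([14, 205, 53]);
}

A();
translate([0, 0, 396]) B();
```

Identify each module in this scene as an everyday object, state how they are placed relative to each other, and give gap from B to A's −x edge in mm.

The open box's min-x is at 0; the stool's min-x is 0; gap = 0 mm.

A is a stool. B is an open box. The open box is on top of the stool. The gap from the open box to the stool's −x edge is 0 mm.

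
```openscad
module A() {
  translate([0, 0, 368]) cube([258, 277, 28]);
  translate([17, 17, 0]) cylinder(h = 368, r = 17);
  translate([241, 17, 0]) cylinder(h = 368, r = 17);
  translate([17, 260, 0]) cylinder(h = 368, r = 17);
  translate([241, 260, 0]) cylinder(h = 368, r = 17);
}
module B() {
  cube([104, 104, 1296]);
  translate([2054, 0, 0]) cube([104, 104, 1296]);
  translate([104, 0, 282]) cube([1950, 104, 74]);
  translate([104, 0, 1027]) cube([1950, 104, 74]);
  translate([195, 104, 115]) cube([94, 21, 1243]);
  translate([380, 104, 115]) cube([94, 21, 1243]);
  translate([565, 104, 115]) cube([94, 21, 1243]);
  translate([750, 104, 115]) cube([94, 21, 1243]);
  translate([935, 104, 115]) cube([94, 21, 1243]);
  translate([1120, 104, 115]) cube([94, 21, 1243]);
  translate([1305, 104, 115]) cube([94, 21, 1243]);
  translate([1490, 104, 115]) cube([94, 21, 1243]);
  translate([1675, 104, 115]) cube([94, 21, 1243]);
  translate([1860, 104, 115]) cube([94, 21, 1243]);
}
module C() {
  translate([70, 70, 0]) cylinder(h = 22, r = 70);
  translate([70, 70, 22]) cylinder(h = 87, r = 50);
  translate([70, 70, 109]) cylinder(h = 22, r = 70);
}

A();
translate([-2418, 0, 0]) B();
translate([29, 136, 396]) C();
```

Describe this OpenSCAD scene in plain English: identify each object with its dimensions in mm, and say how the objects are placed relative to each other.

A is a four-legged stool. The seat is a 258×277×28 mm slab whose top surface is at z = 396 mm; four round legs, each 34 mm in diameter, run from the floor (z = 0) to the underside of the seat, each leg's axis is inset half a diameter from the nearest pair of seat edges (so the leg's bounding box is flush with the corner).

B is a fence section. Two 104×104 mm posts, 1296 mm tall, stand on the floor with a clear span of 1950 mm between their inner faces. Two horizontal rails of 104×74 mm section span the gap between the posts with their undersides at z = 282 mm and z = 1027 mm, flush with the posts' −y face. 10 pickets, each 94 mm wide, 21 mm thick and 1243 mm tall, are fixed to the +y face of the rails with their bottoms at z = 115 mm, evenly spaced across the span with equal gaps (rounded down to the nearest mm) at the −x end and between each pair — any rounding remainder accumulates at the +x end.

C is a spool: two coaxial disc flanges of radius 70 mm and thickness 22 mm, joined by a core cylinder of radius 50 mm and height 87 mm. The lower flange rests on z = 0 and the three cylinders share a vertical axis.

The fence section is on the floor beside the stool on its −x side. The spool is on top of the stool.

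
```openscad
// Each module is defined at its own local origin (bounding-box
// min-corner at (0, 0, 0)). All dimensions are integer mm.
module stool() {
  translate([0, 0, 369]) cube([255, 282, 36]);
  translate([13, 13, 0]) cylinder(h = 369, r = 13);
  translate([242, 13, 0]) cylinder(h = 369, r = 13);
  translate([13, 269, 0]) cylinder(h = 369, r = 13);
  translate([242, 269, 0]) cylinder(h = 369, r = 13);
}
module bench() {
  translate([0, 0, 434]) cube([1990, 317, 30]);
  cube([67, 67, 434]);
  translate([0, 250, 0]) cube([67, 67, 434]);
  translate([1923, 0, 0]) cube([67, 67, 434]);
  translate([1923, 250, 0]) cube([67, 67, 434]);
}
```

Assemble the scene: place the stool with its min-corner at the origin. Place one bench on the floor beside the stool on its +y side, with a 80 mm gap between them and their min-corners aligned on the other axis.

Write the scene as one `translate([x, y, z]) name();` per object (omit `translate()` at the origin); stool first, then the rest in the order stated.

stool();
translate([0, 362, 0]) bench();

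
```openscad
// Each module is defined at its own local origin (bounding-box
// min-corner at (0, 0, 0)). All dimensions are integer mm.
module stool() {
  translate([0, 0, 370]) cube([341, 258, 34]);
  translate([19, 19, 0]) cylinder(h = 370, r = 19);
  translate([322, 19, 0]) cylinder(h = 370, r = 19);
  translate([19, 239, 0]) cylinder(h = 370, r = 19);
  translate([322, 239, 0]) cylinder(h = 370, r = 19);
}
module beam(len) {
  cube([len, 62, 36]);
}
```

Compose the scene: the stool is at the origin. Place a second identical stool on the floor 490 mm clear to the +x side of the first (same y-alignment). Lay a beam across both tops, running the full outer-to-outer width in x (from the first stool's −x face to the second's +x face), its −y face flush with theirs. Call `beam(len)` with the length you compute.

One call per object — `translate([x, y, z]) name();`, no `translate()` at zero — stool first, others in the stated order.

stool();
translate([831, 0, 0]) stool();
translate([0, 0, 404]) beam(1172);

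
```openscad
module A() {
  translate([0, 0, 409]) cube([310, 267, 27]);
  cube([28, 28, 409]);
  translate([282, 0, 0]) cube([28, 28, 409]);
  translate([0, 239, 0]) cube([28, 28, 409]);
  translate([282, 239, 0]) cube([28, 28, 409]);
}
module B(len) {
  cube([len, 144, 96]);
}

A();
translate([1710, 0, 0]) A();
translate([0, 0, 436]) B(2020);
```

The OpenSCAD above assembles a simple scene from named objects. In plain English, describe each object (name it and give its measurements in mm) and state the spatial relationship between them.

A is a simple wooden stool: a rectangular seat 310 mm (x) by 267 mm (y), 27 mm thick, top face at z = 436 mm, on four square legs, each 28×28 mm in cross-section. The legs rest on z = 0, each flush with a corner of the seat.

B is a rectangular beam 2020 mm long (x), 144 mm deep (y), 96 mm thick (z).

The beam spans the tops of two stools placed 1400 mm apart, resting at z = 436 mm.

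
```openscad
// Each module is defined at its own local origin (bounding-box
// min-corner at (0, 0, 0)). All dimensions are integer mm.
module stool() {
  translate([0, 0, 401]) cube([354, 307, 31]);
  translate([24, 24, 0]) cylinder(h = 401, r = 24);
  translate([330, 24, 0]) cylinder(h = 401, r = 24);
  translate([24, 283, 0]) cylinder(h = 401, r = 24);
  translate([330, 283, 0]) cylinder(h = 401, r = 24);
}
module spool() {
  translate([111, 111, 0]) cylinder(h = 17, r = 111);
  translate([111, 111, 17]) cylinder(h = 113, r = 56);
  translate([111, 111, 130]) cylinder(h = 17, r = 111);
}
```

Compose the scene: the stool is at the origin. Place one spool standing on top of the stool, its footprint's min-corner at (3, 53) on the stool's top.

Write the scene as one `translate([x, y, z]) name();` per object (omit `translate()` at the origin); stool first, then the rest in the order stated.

stool();
translate([3, 53, 432]) spool();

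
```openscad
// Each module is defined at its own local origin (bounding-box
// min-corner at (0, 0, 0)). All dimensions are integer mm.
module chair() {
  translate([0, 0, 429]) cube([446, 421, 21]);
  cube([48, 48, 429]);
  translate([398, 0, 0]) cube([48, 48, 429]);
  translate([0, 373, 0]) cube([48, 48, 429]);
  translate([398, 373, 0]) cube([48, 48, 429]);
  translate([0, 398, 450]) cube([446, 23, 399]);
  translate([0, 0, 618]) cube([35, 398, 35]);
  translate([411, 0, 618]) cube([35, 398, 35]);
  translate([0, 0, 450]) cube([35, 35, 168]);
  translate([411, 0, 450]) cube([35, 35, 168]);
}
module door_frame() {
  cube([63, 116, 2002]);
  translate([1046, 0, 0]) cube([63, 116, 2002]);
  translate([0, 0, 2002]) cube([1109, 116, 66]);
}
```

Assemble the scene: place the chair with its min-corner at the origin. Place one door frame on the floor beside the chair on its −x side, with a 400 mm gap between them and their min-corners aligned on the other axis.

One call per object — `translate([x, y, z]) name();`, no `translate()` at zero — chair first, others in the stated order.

chair();
translate([-1509, 0, 0]) door_frame();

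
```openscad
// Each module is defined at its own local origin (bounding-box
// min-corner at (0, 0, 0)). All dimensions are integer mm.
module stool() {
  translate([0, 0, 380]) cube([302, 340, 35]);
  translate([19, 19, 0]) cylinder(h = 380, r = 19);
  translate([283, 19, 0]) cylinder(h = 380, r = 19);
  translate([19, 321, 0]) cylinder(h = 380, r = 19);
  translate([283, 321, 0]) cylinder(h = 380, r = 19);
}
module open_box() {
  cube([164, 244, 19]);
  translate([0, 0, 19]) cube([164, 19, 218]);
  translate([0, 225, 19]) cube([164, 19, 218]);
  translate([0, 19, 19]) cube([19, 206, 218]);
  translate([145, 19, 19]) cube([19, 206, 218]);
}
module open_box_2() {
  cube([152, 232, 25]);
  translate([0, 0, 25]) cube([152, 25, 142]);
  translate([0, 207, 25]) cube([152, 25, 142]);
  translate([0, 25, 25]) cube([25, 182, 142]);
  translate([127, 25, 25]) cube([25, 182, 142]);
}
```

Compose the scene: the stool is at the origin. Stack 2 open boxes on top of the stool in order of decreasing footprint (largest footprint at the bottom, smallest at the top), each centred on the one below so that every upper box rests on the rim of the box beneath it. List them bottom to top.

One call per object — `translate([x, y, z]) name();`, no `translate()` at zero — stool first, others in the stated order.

stool();
translate([69, 48, 415]) open_box();
translate([75, 54, 652]) open_box_2();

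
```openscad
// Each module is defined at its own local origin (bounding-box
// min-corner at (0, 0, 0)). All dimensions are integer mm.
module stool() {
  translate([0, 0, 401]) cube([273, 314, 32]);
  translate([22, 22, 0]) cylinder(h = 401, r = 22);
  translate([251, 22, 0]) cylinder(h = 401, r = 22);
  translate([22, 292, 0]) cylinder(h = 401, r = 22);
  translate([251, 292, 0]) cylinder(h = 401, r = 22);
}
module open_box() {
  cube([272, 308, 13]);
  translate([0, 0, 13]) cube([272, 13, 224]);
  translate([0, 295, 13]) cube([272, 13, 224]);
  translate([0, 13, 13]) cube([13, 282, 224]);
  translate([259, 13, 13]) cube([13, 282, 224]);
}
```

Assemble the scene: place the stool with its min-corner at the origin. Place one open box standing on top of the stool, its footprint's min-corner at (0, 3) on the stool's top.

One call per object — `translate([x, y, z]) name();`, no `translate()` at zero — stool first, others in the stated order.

stool();
translate([0, 3, 433]) open_box();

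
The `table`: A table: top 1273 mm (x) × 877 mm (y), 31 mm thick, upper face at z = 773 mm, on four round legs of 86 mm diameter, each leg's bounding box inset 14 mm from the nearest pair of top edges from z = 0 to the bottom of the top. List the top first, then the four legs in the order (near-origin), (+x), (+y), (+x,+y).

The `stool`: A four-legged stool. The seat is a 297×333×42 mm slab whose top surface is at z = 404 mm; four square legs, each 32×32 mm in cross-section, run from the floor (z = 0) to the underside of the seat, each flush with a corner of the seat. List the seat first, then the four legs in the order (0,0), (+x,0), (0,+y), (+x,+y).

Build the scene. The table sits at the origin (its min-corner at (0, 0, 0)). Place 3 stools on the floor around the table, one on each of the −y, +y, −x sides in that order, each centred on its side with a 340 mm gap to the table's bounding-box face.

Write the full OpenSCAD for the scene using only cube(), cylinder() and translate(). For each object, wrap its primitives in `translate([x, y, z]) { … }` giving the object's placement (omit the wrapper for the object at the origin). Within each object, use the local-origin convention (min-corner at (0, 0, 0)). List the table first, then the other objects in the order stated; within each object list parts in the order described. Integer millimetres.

translate([0, 0, 742]) cube([1273, 877, 31]);
translate([57, 57, 0]) cylinder(h = 742, r = 43);
translate([1216, 57, 0]) cylinder(h = 742, r = 43);
translate([57, 820, 0]) cylinder(h = 742, r = 43);
translate([1216, 820, 0]) cylinder(h = 742, r = 43);
translate([488, -673, 0]) {
  translate([0, 0, 362]) cube([297, 333, 42]);
  cube([32, 32, 362]);
  translate([265, 0, 0]) cube([32, 32, 362]);
  translate([0, 301, 0]) cube([32, 32, 362]);
  translate([265, 301, 0]) cube([32, 32, 362]);
}
translate([488, 1217, 0]) {
  translate([0, 0, 362]) cube([297, 333, 42]);
  cube([32, 32, 362]);
  translate([265, 0, 0]) cube([32, 32, 362]);
  translate([0, 301, 0]) cube([32, 32, 362]);
  translate([265, 301, 0]) cube([32, 32, 362]);
}
translate([-637, 272, 0]) {
  translate([0, 0, 362]) cube([297, 333, 42]);
  cube([32, 32, 362]);
  translate([265, 0, 0]) cube([32, 32, 362]);
  translate([0, 301, 0]) cube([32, 32, 362]);
  translate([265, 301, 0]) cube([32, 32, 362]);
}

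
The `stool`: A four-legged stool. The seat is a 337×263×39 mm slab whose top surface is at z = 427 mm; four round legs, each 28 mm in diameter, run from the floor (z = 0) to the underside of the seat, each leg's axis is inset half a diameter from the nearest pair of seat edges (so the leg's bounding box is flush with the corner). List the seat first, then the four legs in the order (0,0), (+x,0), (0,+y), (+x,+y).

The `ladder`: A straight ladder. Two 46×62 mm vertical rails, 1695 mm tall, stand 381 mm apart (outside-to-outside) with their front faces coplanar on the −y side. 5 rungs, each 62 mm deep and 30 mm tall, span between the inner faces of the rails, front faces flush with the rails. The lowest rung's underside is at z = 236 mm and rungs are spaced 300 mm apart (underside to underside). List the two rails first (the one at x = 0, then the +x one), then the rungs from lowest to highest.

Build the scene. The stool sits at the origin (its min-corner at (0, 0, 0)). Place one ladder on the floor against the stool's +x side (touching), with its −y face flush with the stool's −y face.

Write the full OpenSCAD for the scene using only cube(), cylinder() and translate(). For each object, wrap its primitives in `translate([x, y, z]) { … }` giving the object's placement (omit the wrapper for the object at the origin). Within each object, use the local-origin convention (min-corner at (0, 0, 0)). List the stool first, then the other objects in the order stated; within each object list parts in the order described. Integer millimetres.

translate([0, 0, 388]) cube([337, 263, 39]);
translate([14, 14, 0]) cylinder(h = 388, r = 14);
translate([323, 14, 0]) cylinder(h = 388, r = 14);
translate([14, 249, 0]) cylinder(h = 388, r = 14);
translate([323, 249, 0]) cylinder(h = 388, r = 14);
translate([337, 0, 0]) {
  cube([46, 62, 1695]);
  translate([335, 0, 0]) cube([46, 62, 1695]);
  translate([46, 0, 236]) cube([289, 62, 30]);
  translate([46, 0, 536]) cube([289, 62, 30]);
  translate([46, 0, 836]) cube([289, 62, 30]);
  translate([46, 0, 1136]) cube([289, 62, 30]);
  translate([46, 0, 1436]) cube([289, 62, 30]);
}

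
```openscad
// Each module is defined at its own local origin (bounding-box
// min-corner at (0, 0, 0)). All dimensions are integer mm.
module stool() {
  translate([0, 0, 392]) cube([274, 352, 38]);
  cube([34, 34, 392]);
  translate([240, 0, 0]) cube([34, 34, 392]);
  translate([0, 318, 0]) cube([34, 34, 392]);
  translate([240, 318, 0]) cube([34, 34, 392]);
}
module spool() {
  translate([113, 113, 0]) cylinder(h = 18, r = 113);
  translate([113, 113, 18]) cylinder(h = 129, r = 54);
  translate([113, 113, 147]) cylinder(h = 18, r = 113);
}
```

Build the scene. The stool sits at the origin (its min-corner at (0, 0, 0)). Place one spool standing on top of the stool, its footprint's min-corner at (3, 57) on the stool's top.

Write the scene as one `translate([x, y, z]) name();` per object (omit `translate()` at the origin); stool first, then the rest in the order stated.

stool();
translate([3, 57, 430]) spool();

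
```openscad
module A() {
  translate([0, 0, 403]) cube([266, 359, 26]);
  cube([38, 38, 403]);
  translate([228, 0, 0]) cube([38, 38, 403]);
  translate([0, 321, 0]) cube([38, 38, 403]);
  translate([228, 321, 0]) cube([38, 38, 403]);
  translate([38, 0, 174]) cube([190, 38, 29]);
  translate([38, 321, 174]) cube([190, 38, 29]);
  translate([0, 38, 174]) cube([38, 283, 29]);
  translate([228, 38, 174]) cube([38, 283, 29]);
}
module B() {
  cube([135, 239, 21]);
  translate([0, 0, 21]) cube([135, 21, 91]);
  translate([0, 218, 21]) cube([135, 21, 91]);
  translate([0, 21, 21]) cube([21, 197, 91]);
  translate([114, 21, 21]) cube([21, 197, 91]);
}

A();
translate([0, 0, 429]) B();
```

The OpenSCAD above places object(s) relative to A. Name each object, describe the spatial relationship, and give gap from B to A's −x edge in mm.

The open box's min-x is at 0; the stool's min-x is 0; gap = 0 mm.

A is a stool. B is an open box. The open box is on top of the stool. The gap from the open box to the stool's −x edge is 0 mm.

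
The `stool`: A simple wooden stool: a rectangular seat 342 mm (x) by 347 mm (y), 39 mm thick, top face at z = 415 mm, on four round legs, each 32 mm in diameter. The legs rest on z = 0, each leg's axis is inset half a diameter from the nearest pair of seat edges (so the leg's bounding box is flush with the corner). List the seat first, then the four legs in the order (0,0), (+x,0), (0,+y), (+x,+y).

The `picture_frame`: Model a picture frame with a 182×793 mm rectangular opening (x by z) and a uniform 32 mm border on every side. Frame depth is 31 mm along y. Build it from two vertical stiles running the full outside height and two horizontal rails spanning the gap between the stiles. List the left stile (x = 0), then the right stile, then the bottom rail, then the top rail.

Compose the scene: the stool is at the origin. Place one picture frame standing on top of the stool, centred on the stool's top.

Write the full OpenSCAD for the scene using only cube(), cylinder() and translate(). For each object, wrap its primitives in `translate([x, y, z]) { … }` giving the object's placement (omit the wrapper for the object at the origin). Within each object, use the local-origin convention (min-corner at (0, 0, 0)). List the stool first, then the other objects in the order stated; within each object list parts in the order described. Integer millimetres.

translate([0, 0, 376]) cube([342, 347, 39]);
translate([16, 16, 0]) cylinder(h = 376, r = 16);
translate([326, 16, 0]) cylinder(h = 376, r = 16);
translate([16, 331, 0]) cylinder(h = 376, r = 16);
translate([326, 331, 0]) cylinder(h = 376, r = 16);
translate([48, 158, 415]) {
  cube([32, 31, 857]);
  translate([214, 0, 0]) cube([32, 31, 857]);
  translate([32, 0, 0]) cube([182, 31, 32]);
  translate([32, 0, 825]) cube([182, 31, 32]);
}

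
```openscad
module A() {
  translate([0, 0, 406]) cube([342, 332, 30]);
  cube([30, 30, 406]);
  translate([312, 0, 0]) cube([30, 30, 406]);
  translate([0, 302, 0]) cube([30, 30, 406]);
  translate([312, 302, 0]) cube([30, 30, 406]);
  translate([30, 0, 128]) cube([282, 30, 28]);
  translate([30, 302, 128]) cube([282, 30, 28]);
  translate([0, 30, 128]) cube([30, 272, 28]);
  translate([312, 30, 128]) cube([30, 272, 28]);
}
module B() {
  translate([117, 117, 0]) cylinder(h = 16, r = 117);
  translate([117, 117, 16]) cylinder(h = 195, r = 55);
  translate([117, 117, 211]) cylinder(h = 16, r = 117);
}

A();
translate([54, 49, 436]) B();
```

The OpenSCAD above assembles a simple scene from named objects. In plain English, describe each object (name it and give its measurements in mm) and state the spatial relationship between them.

A is a four-legged stool. The seat is a 342×332×30 mm slab whose top surface is at z = 436 mm; four square legs, each 30×30 mm in cross-section, run from the floor (z = 0) to the underside of the seat, each flush with a corner of the seat. Four stretchers, 30 mm wide and 28 mm tall, connect adjacent legs with their undersides at z = 128 mm, each running between the inner faces of the legs it joins and aligned with the legs' outer faces on the other axis.

B is a spool: two coaxial disc flanges of radius 117 mm and thickness 16 mm, joined by a core cylinder of radius 55 mm and height 195 mm. The lower flange rests on z = 0 and the three cylinders share a vertical axis.

The spool is on top of the stool, centred.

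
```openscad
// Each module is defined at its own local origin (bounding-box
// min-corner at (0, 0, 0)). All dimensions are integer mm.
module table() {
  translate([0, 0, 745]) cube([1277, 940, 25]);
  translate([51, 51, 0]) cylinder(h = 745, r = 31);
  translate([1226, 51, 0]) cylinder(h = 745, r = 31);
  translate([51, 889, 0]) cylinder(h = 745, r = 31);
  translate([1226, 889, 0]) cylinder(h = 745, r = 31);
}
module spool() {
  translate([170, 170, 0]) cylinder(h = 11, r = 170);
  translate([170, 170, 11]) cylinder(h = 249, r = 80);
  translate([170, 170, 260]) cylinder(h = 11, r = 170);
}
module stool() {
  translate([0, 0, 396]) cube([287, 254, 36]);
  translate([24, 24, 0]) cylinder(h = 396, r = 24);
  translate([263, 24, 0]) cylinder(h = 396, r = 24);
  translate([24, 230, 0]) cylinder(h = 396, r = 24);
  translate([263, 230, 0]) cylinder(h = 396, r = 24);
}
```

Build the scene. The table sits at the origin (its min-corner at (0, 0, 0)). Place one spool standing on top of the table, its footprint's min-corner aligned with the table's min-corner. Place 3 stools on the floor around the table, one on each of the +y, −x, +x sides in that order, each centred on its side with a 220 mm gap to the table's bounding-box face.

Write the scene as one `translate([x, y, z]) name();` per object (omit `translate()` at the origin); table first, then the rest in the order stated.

table();
translate([0, 0, 770]) spool();
translate([495, 1160, 0]) stool();
translate([-507, 343, 0]) stool();
translate([1497, 343, 0]) stool();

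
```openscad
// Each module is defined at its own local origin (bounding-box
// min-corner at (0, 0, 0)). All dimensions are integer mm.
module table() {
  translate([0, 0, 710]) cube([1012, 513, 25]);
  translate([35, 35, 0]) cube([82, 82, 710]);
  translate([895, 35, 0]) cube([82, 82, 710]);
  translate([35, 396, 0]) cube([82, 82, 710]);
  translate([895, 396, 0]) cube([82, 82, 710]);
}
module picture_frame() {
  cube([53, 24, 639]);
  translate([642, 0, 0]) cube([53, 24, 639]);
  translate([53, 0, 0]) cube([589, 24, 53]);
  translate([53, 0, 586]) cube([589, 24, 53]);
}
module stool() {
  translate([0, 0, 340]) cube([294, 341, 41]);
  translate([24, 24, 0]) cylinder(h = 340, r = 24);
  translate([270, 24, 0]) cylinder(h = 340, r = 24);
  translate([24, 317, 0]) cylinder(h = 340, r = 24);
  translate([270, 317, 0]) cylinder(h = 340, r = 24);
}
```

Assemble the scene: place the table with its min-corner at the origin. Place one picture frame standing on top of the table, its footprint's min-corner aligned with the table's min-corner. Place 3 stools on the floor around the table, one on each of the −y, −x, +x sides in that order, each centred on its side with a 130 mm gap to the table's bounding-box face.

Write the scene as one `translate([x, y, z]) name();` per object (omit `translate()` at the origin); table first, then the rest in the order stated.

table();
translate([0, 0, 735]) picture_frame();
translate([359, -471, 0]) stool();
translate([-424, 86, 0]) stool();
translate([1142, 86, 0]) stool();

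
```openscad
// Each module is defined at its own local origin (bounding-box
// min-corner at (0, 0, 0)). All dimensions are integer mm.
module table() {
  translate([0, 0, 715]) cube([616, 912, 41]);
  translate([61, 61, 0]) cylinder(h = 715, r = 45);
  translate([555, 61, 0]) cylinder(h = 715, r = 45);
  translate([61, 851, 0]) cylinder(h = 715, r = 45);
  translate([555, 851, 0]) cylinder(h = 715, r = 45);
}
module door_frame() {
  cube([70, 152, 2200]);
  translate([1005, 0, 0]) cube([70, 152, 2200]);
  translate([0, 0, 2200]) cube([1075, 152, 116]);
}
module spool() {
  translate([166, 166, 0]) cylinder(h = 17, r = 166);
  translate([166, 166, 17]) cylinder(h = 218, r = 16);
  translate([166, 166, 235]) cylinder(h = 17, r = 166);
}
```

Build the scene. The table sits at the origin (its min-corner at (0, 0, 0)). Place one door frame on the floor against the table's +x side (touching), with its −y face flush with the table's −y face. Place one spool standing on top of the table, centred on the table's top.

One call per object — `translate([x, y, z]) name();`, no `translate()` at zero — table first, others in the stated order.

table();
translate([616, 0, 0]) door_frame();
translate([142, 290, 756]) spool();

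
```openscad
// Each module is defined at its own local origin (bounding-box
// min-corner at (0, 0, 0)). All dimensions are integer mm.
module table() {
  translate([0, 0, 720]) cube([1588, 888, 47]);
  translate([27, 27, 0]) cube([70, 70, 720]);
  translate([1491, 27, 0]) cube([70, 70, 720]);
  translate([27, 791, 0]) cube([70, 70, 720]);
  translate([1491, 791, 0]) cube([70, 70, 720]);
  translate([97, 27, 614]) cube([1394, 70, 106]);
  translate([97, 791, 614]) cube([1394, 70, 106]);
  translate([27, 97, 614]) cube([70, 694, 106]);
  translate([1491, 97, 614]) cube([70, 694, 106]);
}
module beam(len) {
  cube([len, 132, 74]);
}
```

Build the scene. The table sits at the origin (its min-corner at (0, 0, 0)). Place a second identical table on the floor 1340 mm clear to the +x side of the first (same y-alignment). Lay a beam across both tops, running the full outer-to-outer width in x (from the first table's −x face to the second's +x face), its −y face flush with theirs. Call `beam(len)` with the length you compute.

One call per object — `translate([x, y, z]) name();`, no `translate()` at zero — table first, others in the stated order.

table();
translate([2928, 0, 0]) table();
translate([0, 0, 767]) beam(4516);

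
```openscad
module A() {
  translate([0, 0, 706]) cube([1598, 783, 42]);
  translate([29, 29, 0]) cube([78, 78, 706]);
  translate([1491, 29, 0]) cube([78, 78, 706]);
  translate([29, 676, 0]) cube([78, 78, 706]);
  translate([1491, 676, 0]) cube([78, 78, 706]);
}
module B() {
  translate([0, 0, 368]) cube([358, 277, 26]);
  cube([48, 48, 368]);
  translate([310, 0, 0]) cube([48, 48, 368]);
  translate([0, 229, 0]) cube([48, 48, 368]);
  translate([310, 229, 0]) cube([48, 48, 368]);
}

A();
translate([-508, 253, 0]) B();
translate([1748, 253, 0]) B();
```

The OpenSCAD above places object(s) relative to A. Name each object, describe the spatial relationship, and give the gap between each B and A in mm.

A is a table. B is a stool. Two stools sit around the table at the −x, +x sides. The gap between each stool and the table is 150 mm.

Each stool's nearest face is 150 mm from the table's bounding box.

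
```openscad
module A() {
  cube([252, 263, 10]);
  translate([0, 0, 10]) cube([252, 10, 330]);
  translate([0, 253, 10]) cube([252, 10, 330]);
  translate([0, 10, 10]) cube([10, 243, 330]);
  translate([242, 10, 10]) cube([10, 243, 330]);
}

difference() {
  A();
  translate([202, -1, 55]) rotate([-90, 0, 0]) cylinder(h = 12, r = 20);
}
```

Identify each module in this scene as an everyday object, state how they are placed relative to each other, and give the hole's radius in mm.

The subtracted cylinder has r = 20 mm.

A is an open box. The open box has a circular hole through its front wall. The hole's radius is 20 mm.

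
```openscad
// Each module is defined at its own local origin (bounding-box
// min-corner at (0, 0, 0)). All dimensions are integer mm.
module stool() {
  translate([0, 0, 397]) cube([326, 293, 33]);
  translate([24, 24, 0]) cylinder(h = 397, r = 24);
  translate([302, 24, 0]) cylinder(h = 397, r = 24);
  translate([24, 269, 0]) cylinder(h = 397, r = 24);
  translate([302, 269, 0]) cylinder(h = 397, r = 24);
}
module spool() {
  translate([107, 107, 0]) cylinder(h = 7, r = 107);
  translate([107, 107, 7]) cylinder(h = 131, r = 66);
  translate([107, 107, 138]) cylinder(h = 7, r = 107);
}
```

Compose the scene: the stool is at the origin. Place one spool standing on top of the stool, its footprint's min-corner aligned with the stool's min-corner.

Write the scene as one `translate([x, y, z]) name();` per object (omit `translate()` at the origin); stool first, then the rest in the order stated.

stool();
translate([0, 0, 430]) spool();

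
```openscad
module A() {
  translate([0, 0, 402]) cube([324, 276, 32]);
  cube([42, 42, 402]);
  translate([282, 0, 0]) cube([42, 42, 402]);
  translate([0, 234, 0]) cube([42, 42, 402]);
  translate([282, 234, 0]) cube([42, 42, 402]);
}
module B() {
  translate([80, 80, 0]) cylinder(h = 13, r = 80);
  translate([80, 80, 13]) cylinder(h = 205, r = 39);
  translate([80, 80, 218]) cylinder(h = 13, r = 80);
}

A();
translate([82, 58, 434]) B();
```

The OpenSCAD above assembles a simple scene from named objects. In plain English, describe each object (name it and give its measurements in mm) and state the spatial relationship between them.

A is a four-legged stool. The seat is 324×276 mm, 32 mm thick, top at z = 434 mm. It stands on four square legs, each 42×42 mm in cross-section, from z = 0 to the seat underside, each flush with a corner of the seat.

B is a spool: two coaxial disc flanges of radius 80 mm and thickness 13 mm, joined by a core cylinder of radius 39 mm and height 205 mm. The lower flange rests on z = 0 and the three cylinders share a vertical axis.

The spool is on top of the stool, centred.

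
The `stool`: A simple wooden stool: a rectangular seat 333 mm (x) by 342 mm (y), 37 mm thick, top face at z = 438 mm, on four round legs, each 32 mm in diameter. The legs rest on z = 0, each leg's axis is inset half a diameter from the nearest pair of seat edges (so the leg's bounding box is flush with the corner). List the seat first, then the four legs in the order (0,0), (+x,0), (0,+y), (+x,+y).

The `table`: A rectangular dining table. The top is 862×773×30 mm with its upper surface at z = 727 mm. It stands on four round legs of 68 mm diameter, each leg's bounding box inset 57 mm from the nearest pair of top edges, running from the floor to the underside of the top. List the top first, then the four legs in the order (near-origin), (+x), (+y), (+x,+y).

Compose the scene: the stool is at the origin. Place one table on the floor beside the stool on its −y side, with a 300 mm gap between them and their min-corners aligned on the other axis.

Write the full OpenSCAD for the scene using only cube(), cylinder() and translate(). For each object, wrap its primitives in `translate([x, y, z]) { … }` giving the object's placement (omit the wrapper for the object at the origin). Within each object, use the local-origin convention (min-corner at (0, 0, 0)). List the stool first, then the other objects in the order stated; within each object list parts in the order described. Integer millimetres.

translate([0, 0, 401]) cube([333, 342, 37]);
translate([16, 16, 0]) cylinder(h = 401, r = 16);
translate([317, 16, 0]) cylinder(h = 401, r = 16);
translate([16, 326, 0]) cylinder(h = 401, r = 16);
translate([317, 326, 0]) cylinder(h = 401, r = 16);
translate([0, -1073, 0]) {
  translate([0, 0, 697]) cube([862, 773, 30]);
  translate([91, 91, 0]) cylinder(h = 697, r = 34);
  translate([771, 91, 0]) cylinder(h = 697, r = 34);
  translate([91, 682, 0]) cylinder(h = 697, r = 34);
  translate([771, 682, 0]) cylinder(h = 697, r = 34);
}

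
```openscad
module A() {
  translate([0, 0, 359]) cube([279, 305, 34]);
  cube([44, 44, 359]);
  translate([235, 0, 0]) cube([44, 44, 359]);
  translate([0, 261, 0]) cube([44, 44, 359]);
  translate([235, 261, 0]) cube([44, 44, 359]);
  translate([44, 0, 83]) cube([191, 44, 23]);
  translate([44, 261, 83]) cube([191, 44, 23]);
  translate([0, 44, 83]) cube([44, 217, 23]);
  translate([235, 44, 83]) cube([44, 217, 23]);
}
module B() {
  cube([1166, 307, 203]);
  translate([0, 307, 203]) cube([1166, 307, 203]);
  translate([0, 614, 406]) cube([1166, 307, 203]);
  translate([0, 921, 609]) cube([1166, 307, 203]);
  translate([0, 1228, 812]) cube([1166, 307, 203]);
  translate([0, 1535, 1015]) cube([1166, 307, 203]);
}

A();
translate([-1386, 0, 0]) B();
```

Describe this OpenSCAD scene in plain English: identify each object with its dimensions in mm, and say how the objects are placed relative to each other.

A is a four-legged stool. The seat is a 279×305×34 mm slab whose top surface is at z = 393 mm; four square legs, each 44×44 mm in cross-section, run from the floor (z = 0) to the underside of the seat, each flush with a corner of the seat. Four stretchers, 44 mm wide and 23 mm tall, connect adjacent legs with their undersides at z = 83 mm, each running between the inner faces of the legs it joins and aligned with the legs' outer faces on the other axis.

B is a straight staircase of 6 solid steps. Each step is 1166 mm wide (x), 307 mm deep (y, the going) and 203 mm tall (the rise). The first step rests on the floor; each subsequent step sits one going further in +y and one rise higher in +z, directly behind and above the previous step with no overlap.

The staircase is on the floor beside the stool on its −x side.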